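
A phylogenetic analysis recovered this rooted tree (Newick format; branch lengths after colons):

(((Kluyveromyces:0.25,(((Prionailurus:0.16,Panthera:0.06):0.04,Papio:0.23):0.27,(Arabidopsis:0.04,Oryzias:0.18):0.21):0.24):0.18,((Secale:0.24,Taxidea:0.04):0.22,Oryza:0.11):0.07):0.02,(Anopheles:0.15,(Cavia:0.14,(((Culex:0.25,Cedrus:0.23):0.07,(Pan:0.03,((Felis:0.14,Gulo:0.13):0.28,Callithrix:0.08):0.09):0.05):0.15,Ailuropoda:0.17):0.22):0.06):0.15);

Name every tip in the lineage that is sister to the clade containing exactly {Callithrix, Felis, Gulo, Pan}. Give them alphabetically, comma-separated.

The clade containing exactly {Callithrix, Felis, Gulo, Pan} attaches to the tree at the node subtending ((Culex,Cedrus),(Pan,((Felis,Gulo),Callithrix))).
The other lineage descending from that same node — the sister group — is (Culex,Cedrus); its 2 tips in alphabetical order are the answer.

Cedrus, Culex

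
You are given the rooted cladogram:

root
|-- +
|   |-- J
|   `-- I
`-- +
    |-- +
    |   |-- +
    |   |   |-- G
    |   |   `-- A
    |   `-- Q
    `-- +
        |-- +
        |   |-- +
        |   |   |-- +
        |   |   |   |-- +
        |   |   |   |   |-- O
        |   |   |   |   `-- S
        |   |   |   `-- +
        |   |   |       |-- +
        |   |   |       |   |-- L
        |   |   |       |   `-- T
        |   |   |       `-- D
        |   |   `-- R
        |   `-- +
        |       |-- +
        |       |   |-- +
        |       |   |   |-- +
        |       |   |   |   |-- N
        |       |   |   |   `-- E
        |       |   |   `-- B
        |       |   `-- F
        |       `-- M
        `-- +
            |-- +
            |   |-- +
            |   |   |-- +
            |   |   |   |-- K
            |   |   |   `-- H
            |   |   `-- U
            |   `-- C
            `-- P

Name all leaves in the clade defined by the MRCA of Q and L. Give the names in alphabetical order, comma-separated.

Tracing Q: it sits inside ((G,A),Q).
Tracing L: it sits inside (L,T).
The smallest clade enclosing both is (((G,A),Q),(((((O,S),((L,T),D)),R),((((N,E),B),F),M)),((((K,H),U),C),P))); the answer is its 19 terminal taxa in alphabetical order.

A, B, C, D, E, F, G, H, K, L, M, N, O, P, Q, R, S, T, U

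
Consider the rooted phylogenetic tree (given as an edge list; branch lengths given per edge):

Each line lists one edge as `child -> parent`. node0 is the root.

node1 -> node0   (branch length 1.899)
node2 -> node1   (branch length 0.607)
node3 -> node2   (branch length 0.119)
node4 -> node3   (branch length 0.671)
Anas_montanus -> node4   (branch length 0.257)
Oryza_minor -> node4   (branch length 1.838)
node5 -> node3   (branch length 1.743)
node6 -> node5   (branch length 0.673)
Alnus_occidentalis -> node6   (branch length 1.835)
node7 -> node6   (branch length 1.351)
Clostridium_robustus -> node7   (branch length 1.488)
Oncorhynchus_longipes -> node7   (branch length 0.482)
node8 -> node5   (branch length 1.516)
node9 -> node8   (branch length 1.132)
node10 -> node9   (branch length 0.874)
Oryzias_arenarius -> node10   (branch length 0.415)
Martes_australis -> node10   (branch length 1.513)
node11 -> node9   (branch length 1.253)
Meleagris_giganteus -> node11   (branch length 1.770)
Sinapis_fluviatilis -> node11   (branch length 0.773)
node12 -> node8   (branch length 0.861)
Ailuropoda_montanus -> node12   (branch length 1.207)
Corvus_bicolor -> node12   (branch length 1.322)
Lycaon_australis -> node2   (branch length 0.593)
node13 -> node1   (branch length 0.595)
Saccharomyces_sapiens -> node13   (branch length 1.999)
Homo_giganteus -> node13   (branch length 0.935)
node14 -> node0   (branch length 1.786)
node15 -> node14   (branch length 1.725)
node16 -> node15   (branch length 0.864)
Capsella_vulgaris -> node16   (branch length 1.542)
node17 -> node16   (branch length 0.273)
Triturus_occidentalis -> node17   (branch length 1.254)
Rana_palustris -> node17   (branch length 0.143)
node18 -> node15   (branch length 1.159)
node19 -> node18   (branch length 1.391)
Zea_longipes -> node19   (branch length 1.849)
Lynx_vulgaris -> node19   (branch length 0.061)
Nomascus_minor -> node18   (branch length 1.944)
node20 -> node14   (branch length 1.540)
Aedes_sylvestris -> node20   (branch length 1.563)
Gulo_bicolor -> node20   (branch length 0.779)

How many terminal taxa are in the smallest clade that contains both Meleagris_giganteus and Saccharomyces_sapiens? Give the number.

14

The MRCA of Meleagris_giganteus and Saccharomyces_sapiens is the node subtending ((((Anas_montanus,Oryza_minor),((Alnus_occidentalis,(Clostridium_robustus,Oncorhynchus_longipes)),(((Oryzias_arenarius,Martes_australis),(Meleagris_giganteus,Sinapis_fluviatilis)),(Ailuropoda_montanus,Corvus_bicolor)))),Lycaon_australis),(Saccharomyces_sapiens,Homo_giganteus)).
That clade contains 14 terminal taxa: Ailuropoda_montanus, Alnus_occidentalis, Anas_montanus, Clostridium_robustus, Corvus_bicolor, Homo_giganteus, Lycaon_australis, Martes_australis, Meleagris_giganteus, Oncorhynchus_longipes, Oryza_minor, Oryzias_arenarius, Saccharomyces_sapiens, Sinapis_fluviatilis.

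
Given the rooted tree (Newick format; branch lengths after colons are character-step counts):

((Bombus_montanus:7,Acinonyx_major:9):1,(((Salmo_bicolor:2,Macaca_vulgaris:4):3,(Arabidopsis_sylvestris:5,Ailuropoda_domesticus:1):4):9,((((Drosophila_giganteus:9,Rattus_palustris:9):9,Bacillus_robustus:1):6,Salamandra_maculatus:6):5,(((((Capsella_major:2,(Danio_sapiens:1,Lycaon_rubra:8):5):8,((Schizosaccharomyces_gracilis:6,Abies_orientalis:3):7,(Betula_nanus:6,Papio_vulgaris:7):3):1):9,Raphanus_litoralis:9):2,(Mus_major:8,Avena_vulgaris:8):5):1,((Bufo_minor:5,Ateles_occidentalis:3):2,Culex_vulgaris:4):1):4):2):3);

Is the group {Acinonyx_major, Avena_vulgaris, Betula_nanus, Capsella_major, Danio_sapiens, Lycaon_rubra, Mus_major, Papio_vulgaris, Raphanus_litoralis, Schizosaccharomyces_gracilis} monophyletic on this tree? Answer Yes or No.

The MRCA of the listed taxa is the root, so the smallest clade containing them is the whole tree.
That clade also contains Abies_orientalis, Ailuropoda_domesticus, Arabidopsis_sylvestris, Ateles_occidentalis, Bacillus_robustus, Bombus_montanus, Bufo_minor, Culex_vulgaris, Drosophila_giganteus, Macaca_vulgaris, Rattus_palustris, Salamandra_maculatus, Salmo_bicolor, which are not in the proposed group, so the group is not monophyletic.

No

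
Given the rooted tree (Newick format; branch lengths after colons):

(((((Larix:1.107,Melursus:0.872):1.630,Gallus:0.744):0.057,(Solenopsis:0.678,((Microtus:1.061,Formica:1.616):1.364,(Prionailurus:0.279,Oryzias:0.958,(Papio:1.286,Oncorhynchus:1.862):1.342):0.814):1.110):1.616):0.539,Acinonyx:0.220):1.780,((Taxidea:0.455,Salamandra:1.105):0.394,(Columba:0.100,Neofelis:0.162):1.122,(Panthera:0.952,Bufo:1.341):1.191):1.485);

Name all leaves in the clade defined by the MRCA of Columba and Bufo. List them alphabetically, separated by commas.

Tracing Columba: it sits inside (Columba,Neofelis).
Tracing Bufo: it sits inside (Panthera,Bufo).
The smallest clade enclosing both is ((Taxidea,Salamandra),(Columba,Neofelis),(Panthera,Bufo)); the answer is its 6 terminal taxa in alphabetical order.

Bufo, Columba, Neofelis, Panthera, Salamandra, Taxidea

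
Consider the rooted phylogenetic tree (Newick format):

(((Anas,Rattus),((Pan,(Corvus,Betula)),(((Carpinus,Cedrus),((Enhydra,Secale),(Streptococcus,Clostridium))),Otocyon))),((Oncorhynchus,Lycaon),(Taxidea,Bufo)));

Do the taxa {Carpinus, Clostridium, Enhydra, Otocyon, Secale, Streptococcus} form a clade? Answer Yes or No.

The MRCA of the listed taxa subtends (((Carpinus,Cedrus),((Enhydra,Secale),(Streptococcus,Clostridium))),Otocyon).
That clade also contains Cedrus, which is not in the proposed group, so the group is not monophyletic.

No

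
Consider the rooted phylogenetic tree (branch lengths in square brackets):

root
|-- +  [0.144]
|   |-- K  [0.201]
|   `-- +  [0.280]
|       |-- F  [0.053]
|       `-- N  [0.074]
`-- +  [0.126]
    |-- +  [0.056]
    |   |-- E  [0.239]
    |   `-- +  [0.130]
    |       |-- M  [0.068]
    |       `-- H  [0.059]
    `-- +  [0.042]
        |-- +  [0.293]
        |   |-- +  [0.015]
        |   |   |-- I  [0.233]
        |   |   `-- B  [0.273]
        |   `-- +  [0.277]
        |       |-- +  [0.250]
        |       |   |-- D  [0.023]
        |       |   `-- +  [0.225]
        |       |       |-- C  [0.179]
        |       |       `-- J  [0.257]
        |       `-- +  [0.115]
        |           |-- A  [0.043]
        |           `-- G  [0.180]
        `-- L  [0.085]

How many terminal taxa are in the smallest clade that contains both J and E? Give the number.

The MRCA of J and E is the node subtending ((E,(M,H)),(((I,B),((D,(C,J)),(A,G))),L)).
That clade contains 11 terminal taxa: A, B, C, D, E, G, H, I, J, L, M.

11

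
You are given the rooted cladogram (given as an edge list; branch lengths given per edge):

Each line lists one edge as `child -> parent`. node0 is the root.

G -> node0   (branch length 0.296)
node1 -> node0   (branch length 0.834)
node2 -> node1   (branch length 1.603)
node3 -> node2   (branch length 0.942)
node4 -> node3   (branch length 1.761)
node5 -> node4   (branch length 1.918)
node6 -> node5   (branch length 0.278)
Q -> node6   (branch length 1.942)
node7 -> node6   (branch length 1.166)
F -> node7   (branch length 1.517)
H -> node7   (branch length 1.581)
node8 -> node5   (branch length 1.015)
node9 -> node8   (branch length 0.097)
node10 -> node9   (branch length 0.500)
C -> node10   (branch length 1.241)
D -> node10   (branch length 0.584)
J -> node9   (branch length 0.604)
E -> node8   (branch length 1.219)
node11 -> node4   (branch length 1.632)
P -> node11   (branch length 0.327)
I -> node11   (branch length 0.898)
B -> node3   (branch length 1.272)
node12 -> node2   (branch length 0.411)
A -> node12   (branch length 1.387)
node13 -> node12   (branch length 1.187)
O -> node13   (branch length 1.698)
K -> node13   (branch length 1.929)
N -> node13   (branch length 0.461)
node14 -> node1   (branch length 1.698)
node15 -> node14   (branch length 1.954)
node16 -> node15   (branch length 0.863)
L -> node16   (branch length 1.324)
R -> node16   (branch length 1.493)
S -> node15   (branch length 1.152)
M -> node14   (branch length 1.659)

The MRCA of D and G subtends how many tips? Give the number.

The MRCA of D and G is the root, so the clade is the entire tree.
That clade contains 19 terminal taxa: A, B, C, D, E, F, G, H, I, J, K, L, M, N, O, P, Q, R, S.

19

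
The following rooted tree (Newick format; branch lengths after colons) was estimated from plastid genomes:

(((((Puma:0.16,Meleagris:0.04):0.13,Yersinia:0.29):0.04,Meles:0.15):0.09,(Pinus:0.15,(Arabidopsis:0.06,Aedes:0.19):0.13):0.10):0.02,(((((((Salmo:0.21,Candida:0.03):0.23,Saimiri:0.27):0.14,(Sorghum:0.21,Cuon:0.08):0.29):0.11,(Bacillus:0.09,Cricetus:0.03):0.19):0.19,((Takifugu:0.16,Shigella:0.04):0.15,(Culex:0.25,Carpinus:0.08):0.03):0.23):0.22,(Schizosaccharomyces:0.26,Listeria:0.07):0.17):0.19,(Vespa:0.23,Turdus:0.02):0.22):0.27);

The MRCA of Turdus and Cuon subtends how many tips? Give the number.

15

The MRCA of Turdus and Cuon is the node subtending (((((((Salmo,Candida),Saimiri),(Sorghum,Cuon)),(Bacillus,Cricetus)),((Takifugu,Shigella),(Culex,Carpinus))),(Schizosaccharomyces,Listeria)),(Vespa,Turdus)).
That clade contains 15 terminal taxa: Bacillus, Candida, Carpinus, Cricetus, Culex, Cuon, Listeria, Saimiri, Salmo, Schizosaccharomyces, Shigella, Sorghum, Takifugu, Turdus, Vespa.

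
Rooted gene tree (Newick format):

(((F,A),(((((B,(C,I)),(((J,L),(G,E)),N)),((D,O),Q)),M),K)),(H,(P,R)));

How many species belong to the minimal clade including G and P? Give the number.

18

The MRCA of G and P is the root, so the clade is the entire tree.
That clade contains 18 terminal taxa: A, B, C, D, E, F, G, H, I, J, K, L, M, N, O, P, Q, R.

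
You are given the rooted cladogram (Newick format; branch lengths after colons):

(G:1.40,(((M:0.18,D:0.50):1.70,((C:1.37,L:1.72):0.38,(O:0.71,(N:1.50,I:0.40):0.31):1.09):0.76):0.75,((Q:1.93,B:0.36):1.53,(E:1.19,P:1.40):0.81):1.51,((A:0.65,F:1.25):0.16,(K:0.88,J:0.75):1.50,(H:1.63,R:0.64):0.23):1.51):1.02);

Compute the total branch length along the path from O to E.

The path runs O → … → MRCA → … → E; the MRCA is the node subtending (((M,D),((C,L),(O,(N,I)))),((Q,B),(E,P)),((A,F),(K,J),(H,R))).
Branch lengths along that path: 0.71 + 1.09 + 0.76 + 0.75 + 1.51 + 0.81 + 1.19 = 6.82.

6.82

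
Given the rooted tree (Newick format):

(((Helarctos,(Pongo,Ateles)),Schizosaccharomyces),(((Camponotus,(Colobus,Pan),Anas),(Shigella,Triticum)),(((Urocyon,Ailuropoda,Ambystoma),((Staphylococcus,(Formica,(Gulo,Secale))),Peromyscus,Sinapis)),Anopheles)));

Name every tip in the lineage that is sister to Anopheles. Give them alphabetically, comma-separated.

Ailuropoda, Ambystoma, Formica, Gulo, Peromyscus, Secale, Sinapis, Staphylococcus, Urocyon

Anopheles attaches to the tree at the node subtending (((Urocyon,Ailuropoda,Ambystoma),((Staphylococcus,(Formica,(Gulo,Secale))),Peromyscus,Sinapis)),Anopheles).
The other lineage descending from that same node — the sister group — is ((Urocyon,Ailuropoda,Ambystoma),((Staphylococcus,(Formica,(Gulo,Secale))),Peromyscus,Sinapis)); its 9 tips in alphabetical order are the answer.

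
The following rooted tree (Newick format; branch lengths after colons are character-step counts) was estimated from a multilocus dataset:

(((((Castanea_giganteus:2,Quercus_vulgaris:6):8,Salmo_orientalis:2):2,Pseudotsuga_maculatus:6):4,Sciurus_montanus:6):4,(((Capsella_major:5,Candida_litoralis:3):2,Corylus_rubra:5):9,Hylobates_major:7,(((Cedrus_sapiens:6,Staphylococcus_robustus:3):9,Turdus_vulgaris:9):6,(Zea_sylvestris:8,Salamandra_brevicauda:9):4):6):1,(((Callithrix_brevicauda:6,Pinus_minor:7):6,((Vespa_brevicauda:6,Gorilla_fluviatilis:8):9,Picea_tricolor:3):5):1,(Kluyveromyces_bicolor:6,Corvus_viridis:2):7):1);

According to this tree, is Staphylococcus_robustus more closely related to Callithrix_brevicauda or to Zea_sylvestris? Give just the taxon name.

Zea_sylvestris

The MRCA of Staphylococcus_robustus and Zea_sylvestris subtends (((Cedrus_sapiens,Staphylococcus_robustus),Turdus_vulgaris),(Zea_sylvestris,Salamandra_brevicauda)) (5 taxa).
The MRCA of Staphylococcus_robustus and Callithrix_brevicauda is the root, subtending the entire tree (21 taxa).
The first is nested inside the second, so Staphylococcus_robustus shares a more recent common ancestor with Zea_sylvestris.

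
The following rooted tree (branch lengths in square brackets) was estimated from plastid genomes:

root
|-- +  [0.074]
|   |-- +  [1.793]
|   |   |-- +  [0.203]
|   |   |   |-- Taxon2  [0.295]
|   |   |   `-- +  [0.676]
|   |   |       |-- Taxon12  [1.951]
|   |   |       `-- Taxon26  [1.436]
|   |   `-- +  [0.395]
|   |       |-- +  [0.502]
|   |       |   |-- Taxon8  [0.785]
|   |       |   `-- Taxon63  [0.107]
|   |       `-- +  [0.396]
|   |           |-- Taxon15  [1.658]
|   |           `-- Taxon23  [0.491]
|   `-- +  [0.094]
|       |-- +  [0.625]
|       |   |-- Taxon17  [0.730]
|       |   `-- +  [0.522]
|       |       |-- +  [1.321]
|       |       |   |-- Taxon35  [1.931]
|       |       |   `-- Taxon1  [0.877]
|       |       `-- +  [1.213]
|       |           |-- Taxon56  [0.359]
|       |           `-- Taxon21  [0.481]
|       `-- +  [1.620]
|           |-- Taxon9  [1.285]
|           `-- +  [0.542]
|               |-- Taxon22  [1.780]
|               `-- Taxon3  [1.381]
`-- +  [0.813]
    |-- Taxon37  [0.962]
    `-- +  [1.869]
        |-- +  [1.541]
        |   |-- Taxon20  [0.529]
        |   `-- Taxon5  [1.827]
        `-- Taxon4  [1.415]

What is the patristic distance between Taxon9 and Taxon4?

The path runs Taxon9 → … → MRCA → … → Taxon4; the MRCA is the root of the tree.
Branch lengths along that path: 1.285 + 1.620 + 0.094 + 0.074 + 0.813 + 1.869 + 1.415 = 7.170.

7.170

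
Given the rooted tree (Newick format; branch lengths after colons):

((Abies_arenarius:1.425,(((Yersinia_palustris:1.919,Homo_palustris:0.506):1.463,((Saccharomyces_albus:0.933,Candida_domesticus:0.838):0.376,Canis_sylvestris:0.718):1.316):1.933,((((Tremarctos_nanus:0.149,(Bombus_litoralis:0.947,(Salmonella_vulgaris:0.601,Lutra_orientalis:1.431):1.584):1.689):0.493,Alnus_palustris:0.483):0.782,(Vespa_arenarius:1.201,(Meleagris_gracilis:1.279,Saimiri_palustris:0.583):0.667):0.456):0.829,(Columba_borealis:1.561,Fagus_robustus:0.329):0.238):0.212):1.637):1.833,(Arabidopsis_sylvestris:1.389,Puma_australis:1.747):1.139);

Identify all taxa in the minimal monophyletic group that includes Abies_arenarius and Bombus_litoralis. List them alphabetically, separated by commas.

Abies_arenarius, Alnus_palustris, Bombus_litoralis, Candida_domesticus, Canis_sylvestris, Columba_borealis, Fagus_robustus, Homo_palustris, Lutra_orientalis, Meleagris_gracilis, Saccharomyces_albus, Saimiri_palustris, Salmonella_vulgaris, Tremarctos_nanus, Vespa_arenarius, Yersinia_palustris

Tracing Abies_arenarius: it sits inside (Abies_arenarius,(((Yersinia_palustris,Homo_palustris),((Saccharomyces_albus,Candida_domesticus),Canis_sylvestris)),((((Tremarctos_nanus,(Bombus_litoralis,(Salmonella_vulgaris,Lutra_orientalis))),Alnus_palustris),(Vespa_arenarius,(Meleagris_gracilis,Saimiri_palustris))),(Columba_borealis,Fagus_robustus)))).
Tracing Bombus_litoralis: it sits inside (Bombus_litoralis,(Salmonella_vulgaris,Lutra_orientalis)).
The smallest clade enclosing both is (Abies_arenarius,(((Yersinia_palustris,Homo_palustris),((Saccharomyces_albus,Candida_domesticus),Canis_sylvestris)),((((Tremarctos_nanus,(Bombus_litoralis,(Salmonella_vulgaris,Lutra_orientalis))),Alnus_palustris),(Vespa_arenarius,(Meleagris_gracilis,Saimiri_palustris))),(Columba_borealis,Fagus_robustus)))); the answer is its 16 terminal taxa in alphabetical order.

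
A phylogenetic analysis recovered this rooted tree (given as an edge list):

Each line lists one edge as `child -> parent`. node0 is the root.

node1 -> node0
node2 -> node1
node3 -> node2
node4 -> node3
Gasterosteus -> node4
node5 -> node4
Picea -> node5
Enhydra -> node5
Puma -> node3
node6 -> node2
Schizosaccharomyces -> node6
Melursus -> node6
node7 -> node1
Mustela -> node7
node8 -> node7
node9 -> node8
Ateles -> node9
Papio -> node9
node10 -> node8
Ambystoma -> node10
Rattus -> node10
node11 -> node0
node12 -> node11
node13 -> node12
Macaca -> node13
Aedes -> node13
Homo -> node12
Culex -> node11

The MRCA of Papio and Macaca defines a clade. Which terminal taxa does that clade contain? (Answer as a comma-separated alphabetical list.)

Aedes, Ambystoma, Ateles, Culex, Enhydra, Gasterosteus, Homo, Macaca, Melursus, Mustela, Papio, Picea, Puma, Rattus, Schizosaccharomyces

Tracing Papio: it sits inside (Ateles,Papio).
Tracing Macaca: it sits inside (Macaca,Aedes).
The smallest clade enclosing both is the whole tree (their MRCA is the root), so the answer is all 15 tips in alphabetical order.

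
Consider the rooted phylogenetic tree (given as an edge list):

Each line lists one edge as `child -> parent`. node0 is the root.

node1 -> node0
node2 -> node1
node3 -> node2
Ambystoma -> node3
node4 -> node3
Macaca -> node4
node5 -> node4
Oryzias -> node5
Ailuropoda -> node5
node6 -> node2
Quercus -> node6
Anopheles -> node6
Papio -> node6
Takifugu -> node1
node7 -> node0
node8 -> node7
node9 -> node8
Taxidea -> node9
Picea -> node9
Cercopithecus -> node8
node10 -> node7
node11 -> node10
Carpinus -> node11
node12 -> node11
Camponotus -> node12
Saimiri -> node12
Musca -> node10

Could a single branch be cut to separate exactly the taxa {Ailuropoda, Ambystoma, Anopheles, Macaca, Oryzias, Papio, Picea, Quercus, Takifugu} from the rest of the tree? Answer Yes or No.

The MRCA of the listed taxa is the root, so the smallest clade containing them is the whole tree.
That clade also contains Camponotus, Carpinus, Cercopithecus, Musca, Saimiri, Taxidea, which are not in the proposed group, so the group is not monophyletic.

No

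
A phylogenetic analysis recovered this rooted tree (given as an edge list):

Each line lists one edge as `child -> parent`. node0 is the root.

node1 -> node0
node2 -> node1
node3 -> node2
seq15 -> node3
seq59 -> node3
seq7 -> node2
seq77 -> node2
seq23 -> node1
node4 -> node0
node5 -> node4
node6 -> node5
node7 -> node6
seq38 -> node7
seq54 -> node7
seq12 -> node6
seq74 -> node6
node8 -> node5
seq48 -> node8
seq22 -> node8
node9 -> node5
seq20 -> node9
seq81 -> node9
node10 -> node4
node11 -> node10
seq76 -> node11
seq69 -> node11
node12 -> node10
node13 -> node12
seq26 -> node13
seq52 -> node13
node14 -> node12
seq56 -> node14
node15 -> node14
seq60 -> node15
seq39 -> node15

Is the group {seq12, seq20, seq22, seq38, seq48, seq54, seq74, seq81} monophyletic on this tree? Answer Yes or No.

Yes

The most recent common ancestor of these taxa subtends (((seq38,seq54),seq12,seq74),(seq48,seq22),(seq20,seq81)).
That clade has exactly 8 tips — every listed taxon and nothing else — so the group is monophyletic.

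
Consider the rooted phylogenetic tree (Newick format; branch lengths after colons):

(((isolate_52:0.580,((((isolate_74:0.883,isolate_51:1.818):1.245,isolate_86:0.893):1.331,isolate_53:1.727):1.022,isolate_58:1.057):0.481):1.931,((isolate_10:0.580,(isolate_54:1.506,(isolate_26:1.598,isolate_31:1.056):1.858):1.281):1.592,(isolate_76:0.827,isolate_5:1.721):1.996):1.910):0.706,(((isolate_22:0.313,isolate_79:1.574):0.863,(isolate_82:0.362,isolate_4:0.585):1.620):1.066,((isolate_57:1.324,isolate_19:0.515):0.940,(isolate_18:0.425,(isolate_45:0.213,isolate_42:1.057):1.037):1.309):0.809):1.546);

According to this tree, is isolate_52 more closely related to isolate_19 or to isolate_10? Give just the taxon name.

isolate_10

The MRCA of isolate_52 and isolate_10 subtends ((isolate_52,((((isolate_74,isolate_51),isolate_86),isolate_53),isolate_58)),((isolate_10,(isolate_54,(isolate_26,isolate_31))),(isolate_76,isolate_5))) (12 taxa).
The MRCA of isolate_52 and isolate_19 is the root, subtending the entire tree (21 taxa).
The first is nested inside the second, so isolate_52 shares a more recent common ancestor with isolate_10.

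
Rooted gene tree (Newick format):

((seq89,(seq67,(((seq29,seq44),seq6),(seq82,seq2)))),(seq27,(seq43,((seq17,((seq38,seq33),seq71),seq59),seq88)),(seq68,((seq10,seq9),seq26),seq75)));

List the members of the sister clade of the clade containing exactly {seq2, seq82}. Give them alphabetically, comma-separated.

seq29, seq44, seq6

The clade containing exactly {seq2, seq82} attaches to the tree at the node subtending (((seq29,seq44),seq6),(seq82,seq2)).
The other lineage descending from that same node — the sister group — is ((seq29,seq44),seq6); its 3 tips in alphabetical order are the answer.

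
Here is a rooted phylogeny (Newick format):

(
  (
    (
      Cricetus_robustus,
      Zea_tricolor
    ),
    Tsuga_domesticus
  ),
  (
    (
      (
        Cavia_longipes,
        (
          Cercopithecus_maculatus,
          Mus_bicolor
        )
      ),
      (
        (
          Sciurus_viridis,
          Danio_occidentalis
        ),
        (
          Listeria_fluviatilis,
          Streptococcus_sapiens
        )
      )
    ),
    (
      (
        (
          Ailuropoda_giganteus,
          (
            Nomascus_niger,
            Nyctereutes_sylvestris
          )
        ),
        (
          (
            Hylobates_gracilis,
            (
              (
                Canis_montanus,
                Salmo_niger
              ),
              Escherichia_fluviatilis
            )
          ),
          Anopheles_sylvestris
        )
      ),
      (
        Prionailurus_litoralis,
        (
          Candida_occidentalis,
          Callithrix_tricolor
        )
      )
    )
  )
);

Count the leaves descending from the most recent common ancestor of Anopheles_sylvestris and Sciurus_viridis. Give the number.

18

The MRCA of Anopheles_sylvestris and Sciurus_viridis is the node subtending (((Cavia_longipes,(Cercopithecus_maculatus,Mus_bicolor)),((Sciurus_viridis,Danio_occidentalis),(Listeria_fluviatilis,Streptococcus_sapiens))),(((Ailuropoda_giganteus,(Nomascus_niger,Nyctereutes_sylvestris)),((Hylobates_gracilis,((Canis_montanus,Salmo_niger),Escherichia_fluviatilis)),Anopheles_sylvestris)),(Prionailurus_litoralis,(Candida_occidentalis,Callithrix_tricolor)))).
That clade contains 18 terminal taxa: Ailuropoda_giganteus, Anopheles_sylvestris, Callithrix_tricolor, Candida_occidentalis, Canis_montanus, Cavia_longipes, Cercopithecus_maculatus, Danio_occidentalis, Escherichia_fluviatilis, Hylobates_gracilis, Listeria_fluviatilis, Mus_bicolor, Nomascus_niger, Nyctereutes_sylvestris, Prionailurus_litoralis, Salmo_niger, Sciurus_viridis, Streptococcus_sapiens.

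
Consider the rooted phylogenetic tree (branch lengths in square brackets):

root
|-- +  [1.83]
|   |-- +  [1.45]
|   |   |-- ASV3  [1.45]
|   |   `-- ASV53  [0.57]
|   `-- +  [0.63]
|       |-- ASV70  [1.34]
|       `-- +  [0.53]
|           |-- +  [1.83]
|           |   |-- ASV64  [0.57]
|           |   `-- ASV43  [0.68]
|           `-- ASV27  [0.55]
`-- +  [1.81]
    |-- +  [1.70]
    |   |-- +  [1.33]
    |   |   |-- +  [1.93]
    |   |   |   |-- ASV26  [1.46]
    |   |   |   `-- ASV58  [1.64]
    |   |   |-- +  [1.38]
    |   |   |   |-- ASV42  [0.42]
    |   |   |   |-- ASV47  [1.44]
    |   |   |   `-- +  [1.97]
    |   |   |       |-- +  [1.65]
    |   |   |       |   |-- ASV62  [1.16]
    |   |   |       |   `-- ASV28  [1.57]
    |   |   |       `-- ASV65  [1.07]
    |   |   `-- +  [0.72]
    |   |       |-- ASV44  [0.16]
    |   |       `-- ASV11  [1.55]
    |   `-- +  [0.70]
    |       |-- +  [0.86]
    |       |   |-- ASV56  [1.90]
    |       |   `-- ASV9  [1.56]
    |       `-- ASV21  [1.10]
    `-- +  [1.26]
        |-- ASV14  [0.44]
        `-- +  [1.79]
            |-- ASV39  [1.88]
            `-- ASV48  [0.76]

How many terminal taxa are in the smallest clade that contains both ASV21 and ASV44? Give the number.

12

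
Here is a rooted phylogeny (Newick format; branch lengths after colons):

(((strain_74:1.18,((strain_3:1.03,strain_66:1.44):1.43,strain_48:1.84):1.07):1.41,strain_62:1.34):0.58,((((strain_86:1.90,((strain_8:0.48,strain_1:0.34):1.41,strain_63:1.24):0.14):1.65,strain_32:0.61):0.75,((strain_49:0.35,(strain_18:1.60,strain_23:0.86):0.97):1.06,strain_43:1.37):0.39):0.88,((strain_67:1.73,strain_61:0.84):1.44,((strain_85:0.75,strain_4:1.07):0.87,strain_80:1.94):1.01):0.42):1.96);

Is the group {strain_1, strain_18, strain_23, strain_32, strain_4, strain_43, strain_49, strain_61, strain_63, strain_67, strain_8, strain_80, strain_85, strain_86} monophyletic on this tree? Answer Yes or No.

The most recent common ancestor of these taxa subtends ((((strain_86,((strain_8,strain_1),strain_63)),strain_32),((strain_49,(strain_18,strain_23)),strain_43)),((strain_67,strain_61),((strain_85,strain_4),strain_80))).
That clade has exactly 14 tips — every listed taxon and nothing else — so the group is monophyletic.

Yes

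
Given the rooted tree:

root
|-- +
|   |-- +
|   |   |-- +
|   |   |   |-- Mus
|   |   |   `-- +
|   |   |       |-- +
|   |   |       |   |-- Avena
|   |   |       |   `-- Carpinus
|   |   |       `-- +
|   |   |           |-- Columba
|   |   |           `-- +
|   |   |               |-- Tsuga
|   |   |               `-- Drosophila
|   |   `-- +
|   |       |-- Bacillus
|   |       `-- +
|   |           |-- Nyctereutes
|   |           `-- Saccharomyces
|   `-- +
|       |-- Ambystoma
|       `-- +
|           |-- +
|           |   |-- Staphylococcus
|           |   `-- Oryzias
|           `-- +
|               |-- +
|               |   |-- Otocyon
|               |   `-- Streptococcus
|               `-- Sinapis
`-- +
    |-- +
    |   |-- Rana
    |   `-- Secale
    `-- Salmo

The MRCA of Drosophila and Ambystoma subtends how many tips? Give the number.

The MRCA of Drosophila and Ambystoma is the node subtending (((Mus,((Avena,Carpinus),(Columba,(Tsuga,Drosophila)))),(Bacillus,(Nyctereutes,Saccharomyces))),(Ambystoma,((Staphylococcus,Oryzias),((Otocyon,Streptococcus),Sinapis)))).
That clade contains 15 terminal taxa: Ambystoma, Avena, Bacillus, Carpinus, Columba, Drosophila, Mus, Nyctereutes, Oryzias, Otocyon, Saccharomyces, Sinapis, Staphylococcus, Streptococcus, Tsuga.

15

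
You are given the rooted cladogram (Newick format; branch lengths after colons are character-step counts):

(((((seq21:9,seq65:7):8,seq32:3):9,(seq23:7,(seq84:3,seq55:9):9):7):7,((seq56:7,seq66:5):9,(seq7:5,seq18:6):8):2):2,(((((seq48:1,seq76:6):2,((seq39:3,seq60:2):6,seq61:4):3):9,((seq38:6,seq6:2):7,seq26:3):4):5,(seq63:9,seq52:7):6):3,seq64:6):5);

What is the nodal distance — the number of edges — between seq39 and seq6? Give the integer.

The MRCA of seq39 and seq6 is the node subtending (((seq48,seq76),((seq39,seq60),seq61)),((seq38,seq6),seq26)).
From seq39 up to that node: 4 branches. From seq6 up to the same node: 3 branches. Total: 4 + 3 = 7.

7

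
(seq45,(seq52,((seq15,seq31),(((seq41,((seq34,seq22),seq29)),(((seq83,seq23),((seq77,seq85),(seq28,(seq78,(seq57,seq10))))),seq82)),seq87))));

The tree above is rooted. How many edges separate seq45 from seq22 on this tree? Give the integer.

The MRCA of seq45 and seq22 is the root of the tree.
From seq45 up to that node: 1 branch. From seq22 up to the same node: 8 branches. Total: 1 + 8 = 9.

9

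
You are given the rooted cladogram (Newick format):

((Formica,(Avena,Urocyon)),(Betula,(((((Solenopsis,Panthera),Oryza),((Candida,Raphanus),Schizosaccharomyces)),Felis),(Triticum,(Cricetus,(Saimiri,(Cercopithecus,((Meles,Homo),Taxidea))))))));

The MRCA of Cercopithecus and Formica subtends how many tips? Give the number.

The MRCA of Cercopithecus and Formica is the root, so the clade is the entire tree.
That clade contains 18 terminal taxa: Avena, Betula, Candida, Cercopithecus, Cricetus, Felis, Formica, Homo, Meles, Oryza, Panthera, Raphanus, Saimiri, Schizosaccharomyces, Solenopsis, Taxidea, Triticum, Urocyon.

18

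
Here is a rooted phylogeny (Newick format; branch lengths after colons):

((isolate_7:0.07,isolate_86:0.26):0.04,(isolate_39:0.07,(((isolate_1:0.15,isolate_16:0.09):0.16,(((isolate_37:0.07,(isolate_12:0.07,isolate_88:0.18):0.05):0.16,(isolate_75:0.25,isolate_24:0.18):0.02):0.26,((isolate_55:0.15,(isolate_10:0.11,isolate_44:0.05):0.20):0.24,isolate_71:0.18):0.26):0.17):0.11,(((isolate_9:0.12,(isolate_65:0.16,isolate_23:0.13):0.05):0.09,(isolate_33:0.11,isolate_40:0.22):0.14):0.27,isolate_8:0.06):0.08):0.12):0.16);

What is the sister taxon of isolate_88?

isolate_88 attaches to the tree at the node subtending (isolate_12,isolate_88).
The other lineage descending from that same node — the sister group — is the single tip isolate_12.

isolate_12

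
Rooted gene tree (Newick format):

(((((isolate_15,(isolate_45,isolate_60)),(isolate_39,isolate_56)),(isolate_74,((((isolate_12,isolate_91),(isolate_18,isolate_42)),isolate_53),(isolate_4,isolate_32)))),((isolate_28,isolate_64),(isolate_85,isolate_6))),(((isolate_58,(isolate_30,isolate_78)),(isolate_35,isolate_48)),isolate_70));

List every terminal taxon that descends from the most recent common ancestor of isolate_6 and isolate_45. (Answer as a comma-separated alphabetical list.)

Tracing isolate_6: it sits inside (isolate_85,isolate_6).
Tracing isolate_45: it sits inside (isolate_45,isolate_60).
The smallest clade enclosing both is ((((isolate_15,(isolate_45,isolate_60)),(isolate_39,isolate_56)),(isolate_74,((((isolate_12,isolate_91),(isolate_18,isolate_42)),isolate_53),(isolate_4,isolate_32)))),((isolate_28,isolate_64),(isolate_85,isolate_6))); the answer is its 17 terminal taxa in alphabetical order.

isolate_12, isolate_15, isolate_18, isolate_28, isolate_32, isolate_39, isolate_4, isolate_42, isolate_45, isolate_53, isolate_56, isolate_6, isolate_60, isolate_64, isolate_74, isolate_85, isolate_91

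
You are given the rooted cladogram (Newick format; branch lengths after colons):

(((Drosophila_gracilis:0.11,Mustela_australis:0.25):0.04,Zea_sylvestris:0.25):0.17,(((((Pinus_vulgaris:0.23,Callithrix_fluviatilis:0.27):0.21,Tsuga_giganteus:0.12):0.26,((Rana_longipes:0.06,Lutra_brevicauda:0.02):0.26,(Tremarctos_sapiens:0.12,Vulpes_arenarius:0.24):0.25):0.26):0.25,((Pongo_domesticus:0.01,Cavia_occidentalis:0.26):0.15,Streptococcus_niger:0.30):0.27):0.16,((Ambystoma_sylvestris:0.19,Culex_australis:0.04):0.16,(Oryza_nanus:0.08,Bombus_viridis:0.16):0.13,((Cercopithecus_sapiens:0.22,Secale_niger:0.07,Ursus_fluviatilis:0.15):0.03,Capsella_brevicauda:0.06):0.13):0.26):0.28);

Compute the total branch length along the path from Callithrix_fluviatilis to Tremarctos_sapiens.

The path runs Callithrix_fluviatilis → … → MRCA → … → Tremarctos_sapiens; the MRCA is the node subtending (((Pinus_vulgaris,Callithrix_fluviatilis),Tsuga_giganteus),((Rana_longipes,Lutra_brevicauda),(Tremarctos_sapiens,Vulpes_arenarius))).
Branch lengths along that path: 0.27 + 0.21 + 0.26 + 0.26 + 0.25 + 0.12 = 1.37.

1.37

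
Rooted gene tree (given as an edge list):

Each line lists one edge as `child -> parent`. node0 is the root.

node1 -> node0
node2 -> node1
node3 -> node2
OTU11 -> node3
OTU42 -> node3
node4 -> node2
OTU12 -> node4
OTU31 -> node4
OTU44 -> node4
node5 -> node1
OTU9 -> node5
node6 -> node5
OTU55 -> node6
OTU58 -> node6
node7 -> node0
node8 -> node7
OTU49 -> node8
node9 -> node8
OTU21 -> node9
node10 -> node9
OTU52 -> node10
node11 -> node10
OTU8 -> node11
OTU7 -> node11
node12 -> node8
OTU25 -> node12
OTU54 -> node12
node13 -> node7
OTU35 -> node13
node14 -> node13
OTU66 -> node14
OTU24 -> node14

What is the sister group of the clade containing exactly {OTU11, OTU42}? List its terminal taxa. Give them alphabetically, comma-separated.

The clade containing exactly {OTU11, OTU42} attaches to the tree at the node subtending ((OTU11,OTU42),(OTU12,OTU31,OTU44)).
The other lineage descending from that same node — the sister group — is (OTU12,OTU31,OTU44); its 3 tips in alphabetical order are the answer.

OTU12, OTU31, OTU44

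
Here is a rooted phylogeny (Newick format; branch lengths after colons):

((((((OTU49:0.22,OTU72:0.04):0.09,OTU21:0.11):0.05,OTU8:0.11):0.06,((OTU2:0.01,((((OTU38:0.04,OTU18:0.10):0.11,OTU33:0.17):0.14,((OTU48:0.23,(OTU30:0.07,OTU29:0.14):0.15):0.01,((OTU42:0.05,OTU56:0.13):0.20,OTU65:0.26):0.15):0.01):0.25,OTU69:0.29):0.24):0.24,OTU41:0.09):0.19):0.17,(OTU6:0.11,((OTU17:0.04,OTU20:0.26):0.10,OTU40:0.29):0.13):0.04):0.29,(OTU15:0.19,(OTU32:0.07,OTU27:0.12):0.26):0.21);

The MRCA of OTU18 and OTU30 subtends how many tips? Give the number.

9

The MRCA of OTU18 and OTU30 is the node subtending (((OTU38,OTU18),OTU33),((OTU48,(OTU30,OTU29)),((OTU42,OTU56),OTU65))).
That clade contains 9 terminal taxa: OTU18, OTU29, OTU30, OTU33, OTU38, OTU42, OTU48, OTU56, OTU65.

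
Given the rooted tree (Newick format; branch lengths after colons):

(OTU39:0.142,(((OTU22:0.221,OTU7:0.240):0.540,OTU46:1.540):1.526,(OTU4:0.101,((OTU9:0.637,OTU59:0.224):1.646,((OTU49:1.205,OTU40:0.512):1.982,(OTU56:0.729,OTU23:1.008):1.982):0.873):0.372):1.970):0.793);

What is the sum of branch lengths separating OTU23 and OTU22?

8.492

The path runs OTU23 → … → MRCA → … → OTU22; the MRCA is the node subtending (((OTU22,OTU7),OTU46),(OTU4,((OTU9,OTU59),((OTU49,OTU40),(OTU56,OTU23))))).
Branch lengths along that path: 1.008 + 1.982 + 0.873 + 0.372 + 1.970 + 1.526 + 0.540 + 0.221 = 8.492.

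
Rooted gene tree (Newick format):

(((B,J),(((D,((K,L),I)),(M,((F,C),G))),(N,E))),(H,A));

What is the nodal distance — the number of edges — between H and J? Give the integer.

5

The MRCA of H and J is the root of the tree.
From H up to that node: 2 branches. From J up to the same node: 3 branches. Total: 2 + 3 = 5.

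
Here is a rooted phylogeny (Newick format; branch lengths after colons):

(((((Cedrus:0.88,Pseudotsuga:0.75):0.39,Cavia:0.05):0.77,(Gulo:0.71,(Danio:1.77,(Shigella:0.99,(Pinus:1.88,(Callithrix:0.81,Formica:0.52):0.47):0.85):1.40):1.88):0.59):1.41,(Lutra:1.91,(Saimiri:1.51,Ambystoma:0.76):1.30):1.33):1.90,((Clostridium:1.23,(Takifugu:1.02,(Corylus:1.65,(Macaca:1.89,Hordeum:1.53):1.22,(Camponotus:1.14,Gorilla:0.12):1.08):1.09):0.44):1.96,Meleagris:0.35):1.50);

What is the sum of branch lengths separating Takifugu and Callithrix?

14.23

The path runs Takifugu → … → MRCA → … → Callithrix; the MRCA is the root of the tree.
Branch lengths along that path: 1.02 + 0.44 + 1.96 + 1.50 + 1.90 + 1.41 + 0.59 + 1.88 + 1.40 + 0.85 + 0.47 + 0.81 = 14.23.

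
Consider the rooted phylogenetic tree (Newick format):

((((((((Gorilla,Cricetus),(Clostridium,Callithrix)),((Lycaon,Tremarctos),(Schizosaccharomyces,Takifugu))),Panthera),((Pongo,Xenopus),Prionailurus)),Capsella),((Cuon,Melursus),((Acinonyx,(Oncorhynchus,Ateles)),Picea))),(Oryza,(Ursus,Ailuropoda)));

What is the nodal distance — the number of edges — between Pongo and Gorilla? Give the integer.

The MRCA of Pongo and Gorilla is the node subtending (((((Gorilla,Cricetus),(Clostridium,Callithrix)),((Lycaon,Tremarctos),(Schizosaccharomyces,Takifugu))),Panthera),((Pongo,Xenopus),Prionailurus)).
From Pongo up to that node: 3 branches. From Gorilla up to the same node: 5 branches. Total: 3 + 5 = 8.

8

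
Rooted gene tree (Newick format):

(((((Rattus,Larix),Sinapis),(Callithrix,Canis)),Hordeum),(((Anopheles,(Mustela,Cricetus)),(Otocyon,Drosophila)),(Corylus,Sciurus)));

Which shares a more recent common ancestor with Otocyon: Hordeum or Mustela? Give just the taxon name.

Mustela

The MRCA of Otocyon and Mustela subtends ((Anopheles,(Mustela,Cricetus)),(Otocyon,Drosophila)) (5 taxa).
The MRCA of Otocyon and Hordeum is the root, subtending the entire tree (13 taxa).
The first is nested inside the second, so Otocyon shares a more recent common ancestor with Mustela.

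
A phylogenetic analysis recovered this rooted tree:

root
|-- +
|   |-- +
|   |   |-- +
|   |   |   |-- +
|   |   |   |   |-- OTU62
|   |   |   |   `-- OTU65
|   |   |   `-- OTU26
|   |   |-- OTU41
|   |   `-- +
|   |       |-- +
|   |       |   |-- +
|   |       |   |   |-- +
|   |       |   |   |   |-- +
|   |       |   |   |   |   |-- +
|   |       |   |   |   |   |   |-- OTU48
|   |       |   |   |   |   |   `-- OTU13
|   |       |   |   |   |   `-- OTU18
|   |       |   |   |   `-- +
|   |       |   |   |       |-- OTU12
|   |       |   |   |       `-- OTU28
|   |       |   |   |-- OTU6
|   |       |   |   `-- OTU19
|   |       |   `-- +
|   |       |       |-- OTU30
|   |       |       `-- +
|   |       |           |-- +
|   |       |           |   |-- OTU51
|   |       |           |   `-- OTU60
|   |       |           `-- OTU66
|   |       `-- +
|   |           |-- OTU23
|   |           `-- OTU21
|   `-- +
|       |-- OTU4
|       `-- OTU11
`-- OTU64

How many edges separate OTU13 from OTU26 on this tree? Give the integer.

9

The MRCA of OTU13 and OTU26 is the node subtending (((OTU62,OTU65),OTU26),OTU41,((((((OTU48,OTU13),OTU18),(OTU12,OTU28)),OTU6,OTU19),(OTU30,((OTU51,OTU60),OTU66))),(OTU23,OTU21))).
From OTU13 up to that node: 7 branches. From OTU26 up to the same node: 2 branches. Total: 7 + 2 = 9.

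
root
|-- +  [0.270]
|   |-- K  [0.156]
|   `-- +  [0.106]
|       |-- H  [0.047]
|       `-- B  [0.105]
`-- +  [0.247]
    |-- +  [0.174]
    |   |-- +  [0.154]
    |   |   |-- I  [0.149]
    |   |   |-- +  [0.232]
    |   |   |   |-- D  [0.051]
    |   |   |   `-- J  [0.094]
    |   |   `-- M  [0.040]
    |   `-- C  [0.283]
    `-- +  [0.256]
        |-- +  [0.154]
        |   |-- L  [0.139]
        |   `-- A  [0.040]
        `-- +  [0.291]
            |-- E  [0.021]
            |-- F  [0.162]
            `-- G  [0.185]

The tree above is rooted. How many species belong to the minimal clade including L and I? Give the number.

The MRCA of L and I is the node subtending (((I,(D,J),M),C),((L,A),(E,F,G))).
That clade contains 10 terminal taxa: A, C, D, E, F, G, I, J, L, M.

10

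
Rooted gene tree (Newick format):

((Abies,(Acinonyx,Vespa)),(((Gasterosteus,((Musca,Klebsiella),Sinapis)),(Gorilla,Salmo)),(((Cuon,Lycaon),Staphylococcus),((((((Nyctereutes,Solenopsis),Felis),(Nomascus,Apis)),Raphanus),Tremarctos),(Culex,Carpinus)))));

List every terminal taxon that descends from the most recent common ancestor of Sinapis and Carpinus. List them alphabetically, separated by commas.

Apis, Carpinus, Culex, Cuon, Felis, Gasterosteus, Gorilla, Klebsiella, Lycaon, Musca, Nomascus, Nyctereutes, Raphanus, Salmo, Sinapis, Solenopsis, Staphylococcus, Tremarctos

Tracing Sinapis: it sits inside ((Musca,Klebsiella),Sinapis).
Tracing Carpinus: it sits inside (Culex,Carpinus).
The smallest clade enclosing both is (((Gasterosteus,((Musca,Klebsiella),Sinapis)),(Gorilla,Salmo)),(((Cuon,Lycaon),Staphylococcus),((((((Nyctereutes,Solenopsis),Felis),(Nomascus,Apis)),Raphanus),Tremarctos),(Culex,Carpinus)))); the answer is its 18 terminal taxa in alphabetical order.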